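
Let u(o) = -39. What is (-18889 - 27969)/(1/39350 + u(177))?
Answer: 1843862300/1534649 ≈ 1201.5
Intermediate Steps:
(-18889 - 27969)/(1/39350 + u(177)) = (-18889 - 27969)/(1/39350 - 39) = -46858/(1/39350 - 39) = -46858/(-1534649/39350) = -46858*(-39350/1534649) = 1843862300/1534649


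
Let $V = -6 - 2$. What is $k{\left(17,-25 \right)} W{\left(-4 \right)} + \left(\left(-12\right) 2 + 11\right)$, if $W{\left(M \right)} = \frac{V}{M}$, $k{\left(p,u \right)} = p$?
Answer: $21$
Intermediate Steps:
$V = -8$ ($V = -6 - 2 = -8$)
$W{\left(M \right)} = - \frac{8}{M}$
$k{\left(17,-25 \right)} W{\left(-4 \right)} + \left(\left(-12\right) 2 + 11\right) = 17 \left(- \frac{8}{-4}\right) + \left(\left(-12\right) 2 + 11\right) = 17 \left(\left(-8\right) \left(- \frac{1}{4}\right)\right) + \left(-24 + 11\right) = 17 \cdot 2 - 13 = 34 - 13 = 21$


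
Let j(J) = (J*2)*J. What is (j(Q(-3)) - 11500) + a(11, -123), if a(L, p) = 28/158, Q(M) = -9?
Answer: -895688/79 ≈ -11338.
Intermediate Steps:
j(J) = 2*J² (j(J) = (2*J)*J = 2*J²)
a(L, p) = 14/79 (a(L, p) = 28*(1/158) = 14/79)
(j(Q(-3)) - 11500) + a(11, -123) = (2*(-9)² - 11500) + 14/79 = (2*81 - 11500) + 14/79 = (162 - 11500) + 14/79 = -11338 + 14/79 = -895688/79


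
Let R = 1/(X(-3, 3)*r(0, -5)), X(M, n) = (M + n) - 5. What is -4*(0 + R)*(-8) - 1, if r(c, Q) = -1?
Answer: 27/5 ≈ 5.4000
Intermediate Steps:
X(M, n) = -5 + M + n
R = ⅕ (R = 1/((-5 - 3 + 3)*(-1)) = 1/(-5*(-1)) = 1/5 = ⅕ ≈ 0.20000)
-4*(0 + R)*(-8) - 1 = -4*(0 + ⅕)*(-8) - 1 = -4*⅕*(-8) - 1 = -⅘*(-8) - 1 = 32/5 - 1 = 27/5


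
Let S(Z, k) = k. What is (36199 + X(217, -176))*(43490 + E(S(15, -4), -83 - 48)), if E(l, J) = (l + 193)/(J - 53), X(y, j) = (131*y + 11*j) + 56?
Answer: 251045836183/92 ≈ 2.7288e+9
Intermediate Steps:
X(y, j) = 56 + 11*j + 131*y (X(y, j) = (11*j + 131*y) + 56 = 56 + 11*j + 131*y)
E(l, J) = (193 + l)/(-53 + J)
(36199 + X(217, -176))*(43490 + E(S(15, -4), -83 - 48)) = (36199 + (56 + 11*(-176) + 131*217))*(43490 + (193 - 4)/(-53 + (-83 - 48))) = (36199 + (56 - 1936 + 28427))*(43490 + 189/(-53 - 131)) = (36199 + 26547)*(43490 + 189/(-184)) = 62746*(43490 - 1/184*189) = 62746*(43490 - 189/184) = 62746*(8001971/184) = 251045836183/92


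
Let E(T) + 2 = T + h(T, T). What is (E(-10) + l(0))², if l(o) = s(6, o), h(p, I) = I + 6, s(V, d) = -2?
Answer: 324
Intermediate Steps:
h(p, I) = 6 + I
l(o) = -2
E(T) = 4 + 2*T (E(T) = -2 + (T + (6 + T)) = -2 + (6 + 2*T) = 4 + 2*T)
(E(-10) + l(0))² = ((4 + 2*(-10)) - 2)² = ((4 - 20) - 2)² = (-16 - 2)² = (-18)² = 324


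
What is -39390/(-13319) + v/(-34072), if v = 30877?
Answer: 930845317/453804968 ≈ 2.0512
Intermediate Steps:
-39390/(-13319) + v/(-34072) = -39390/(-13319) + 30877/(-34072) = -39390*(-1/13319) + 30877*(-1/34072) = 39390/13319 - 30877/34072 = 930845317/453804968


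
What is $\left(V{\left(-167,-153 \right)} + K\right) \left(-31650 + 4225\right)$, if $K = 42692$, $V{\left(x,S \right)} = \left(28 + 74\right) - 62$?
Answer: $-1171925100$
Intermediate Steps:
$V{\left(x,S \right)} = 40$ ($V{\left(x,S \right)} = 102 - 62 = 40$)
$\left(V{\left(-167,-153 \right)} + K\right) \left(-31650 + 4225\right) = \left(40 + 42692\right) \left(-31650 + 4225\right) = 42732 \left(-27425\right) = -1171925100$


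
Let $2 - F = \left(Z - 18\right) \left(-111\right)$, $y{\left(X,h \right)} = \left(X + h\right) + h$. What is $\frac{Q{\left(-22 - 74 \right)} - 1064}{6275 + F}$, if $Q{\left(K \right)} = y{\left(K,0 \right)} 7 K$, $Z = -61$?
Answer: $- \frac{2266}{89} \approx -25.461$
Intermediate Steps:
$y{\left(X,h \right)} = X + 2 h$
$F = -8767$ ($F = 2 - \left(-61 - 18\right) \left(-111\right) = 2 - \left(-79\right) \left(-111\right) = 2 - 8769 = -8767$)
$Q{\left(K \right)} = 7 K^{2}$ ($Q{\left(K \right)} = \left(K + 2 \cdot 0\right) 7 K = \left(K + 0\right) 7 K = K 7 K = 7 K K = 7 K^{2}$)
$\frac{Q{\left(-22 - 74 \right)} - 1064}{6275 + F} = \frac{7 \left(-22 - 74\right)^{2} - 1064}{6275 - 8767} = \frac{7 \left(-96\right)^{2} - 1064}{-2492} = \left(7 \cdot 9216 - 1064\right) \left(- \frac{1}{2492}\right) = \left(64512 - 1064\right) \left(- \frac{1}{2492}\right) = 63448 \left(- \frac{1}{2492}\right) = - \frac{2266}{89}$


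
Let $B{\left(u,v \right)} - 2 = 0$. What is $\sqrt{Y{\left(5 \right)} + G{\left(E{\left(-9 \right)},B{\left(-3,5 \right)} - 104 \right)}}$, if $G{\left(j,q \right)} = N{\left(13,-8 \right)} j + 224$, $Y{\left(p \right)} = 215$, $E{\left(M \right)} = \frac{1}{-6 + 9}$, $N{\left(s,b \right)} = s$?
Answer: $\frac{\sqrt{3990}}{3} \approx 21.055$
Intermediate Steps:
$E{\left(M \right)} = \frac{1}{3}$
$B{\left(u,v \right)} = 2$ ($B{\left(u,v \right)} = 2 + 0 = 2$)
$G{\left(j,q \right)} = 224 + 13 j$ ($G{\left(j,q \right)} = 13 j + 224 = 224 + 13 j$)
$\sqrt{Y{\left(5 \right)} + G{\left(E{\left(-9 \right)},B{\left(-3,5 \right)} - 104 \right)}} = \sqrt{215 + \left(224 + 13 \cdot \frac{1}{3}\right)} = \sqrt{215 + \left(224 + \frac{13}{3}\right)} = \sqrt{215 + \frac{685}{3}} = \sqrt{\frac{1330}{3}} = \frac{\sqrt{3990}}{3}$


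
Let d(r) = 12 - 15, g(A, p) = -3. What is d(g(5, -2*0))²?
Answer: 9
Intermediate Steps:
d(r) = -3
d(g(5, -2*0))² = (-3)² = 9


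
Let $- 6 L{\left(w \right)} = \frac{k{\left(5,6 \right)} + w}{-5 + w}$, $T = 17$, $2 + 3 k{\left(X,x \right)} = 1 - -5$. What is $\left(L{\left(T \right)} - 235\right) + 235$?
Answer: $- \frac{55}{216} \approx -0.25463$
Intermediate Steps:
$k{\left(X,x \right)} = \frac{4}{3}$ ($k{\left(X,x \right)} = - \frac{2}{3} + \frac{1 - -5}{3} = - \frac{2}{3} + \frac{1 + 5}{3} = - \frac{2}{3} + \frac{1}{3} \cdot 6 = - \frac{2}{3} + 2 = \frac{4}{3}$)
$L{\left(w \right)} = - \frac{\frac{4}{3} + w}{6 \left(-5 + w\right)}$ ($L{\left(w \right)} = - \frac{\left(\frac{4}{3} + w\right) \frac{1}{-5 + w}}{6} = - \frac{\frac{1}{-5 + w} \left(\frac{4}{3} + w\right)}{6} = - \frac{\frac{4}{3} + w}{6 \left(-5 + w\right)}$)
$\left(L{\left(T \right)} - 235\right) + 235 = \left(\frac{-4 - 51}{18 \left(-5 + 17\right)} - 235\right) + 235 = \left(\frac{-4 - 51}{18 \cdot 12} - 235\right) + 235 = \left(\frac{1}{18} \cdot \frac{1}{12} \left(-55\right) - 235\right) + 235 = \left(- \frac{55}{216} - 235\right) + 235 = - \frac{50815}{216} + 235 = - \frac{55}{216}$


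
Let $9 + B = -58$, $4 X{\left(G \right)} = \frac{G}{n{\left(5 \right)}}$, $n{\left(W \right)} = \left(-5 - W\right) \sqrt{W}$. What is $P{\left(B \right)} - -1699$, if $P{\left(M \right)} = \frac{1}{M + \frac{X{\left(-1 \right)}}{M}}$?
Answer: $\frac{273891630526301}{161208967999} + \frac{2680 \sqrt{5}}{161208967999} \approx 1699.0$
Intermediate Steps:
$n{\left(W \right)} = \sqrt{W} \left(-5 - W\right)$
$X{\left(G \right)} = - \frac{G \sqrt{5}}{200}$ ($X{\left(G \right)} = \frac{G \frac{1}{\sqrt{5} \left(-5 - 5\right)}}{4} = \frac{G \frac{1}{\sqrt{5} \left(-10\right)}}{4} = \frac{G \frac{1}{\left(-10\right) \sqrt{5}}}{4} = \frac{G \left(- \frac{\sqrt{5}}{50}\right)}{4} = \frac{\left(- \frac{1}{50}\right) G \sqrt{5}}{4} = - \frac{G \sqrt{5}}{200}$)
$B = -67$ ($B = -9 - 58 = -67$)
$P{\left(M \right)} = \frac{1}{M + \frac{\sqrt{5}}{200 M}}$ ($P{\left(M \right)} = \frac{1}{M + \frac{\left(- \frac{1}{200}\right) \left(-1\right) \sqrt{5}}{M}} = \frac{1}{M + \frac{\frac{1}{200} \sqrt{5}}{M}} = \frac{1}{M + \frac{\sqrt{5}}{200 M}}$)
$P{\left(B \right)} - -1699 = 200 \left(-67\right) \frac{1}{\sqrt{5} + 200 \left(-67\right)^{2}} - -1699 = 200 \left(-67\right) \frac{1}{\sqrt{5} + 200 \cdot 4489} + 1699 = 200 \left(-67\right) \frac{1}{\sqrt{5} + 897800} + 1699 = 200 \left(-67\right) \frac{1}{897800 + \sqrt{5}} + 1699 = - \frac{13400}{897800 + \sqrt{5}} + 1699 = 1699 - \frac{13400}{897800 + \sqrt{5}}$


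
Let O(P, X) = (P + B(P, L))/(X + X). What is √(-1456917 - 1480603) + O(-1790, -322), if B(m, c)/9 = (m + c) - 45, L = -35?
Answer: 665/23 + 4*I*√183595 ≈ 28.913 + 1713.9*I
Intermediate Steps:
B(m, c) = -405 + 9*c + 9*m (B(m, c) = 9*((m + c) - 45) = 9*((c + m) - 45) = 9*(-45 + c + m) = -405 + 9*c + 9*m)
O(P, X) = (-720 + 10*P)/(2*X) (O(P, X) = (P + (-405 + 9*(-35) + 9*P))/(X + X) = (P + (-405 - 315 + 9*P))/((2*X)) = (P + (-720 + 9*P))*(1/(2*X)) = (-720 + 10*P)*(1/(2*X)) = (-720 + 10*P)/(2*X))
√(-1456917 - 1480603) + O(-1790, -322) = √(-1456917 - 1480603) + 5*(-72 - 1790)/(-322) = √(-2937520) + 5*(-1/322)*(-1862) = 4*I*√183595 + 665/23 = 665/23 + 4*I*√183595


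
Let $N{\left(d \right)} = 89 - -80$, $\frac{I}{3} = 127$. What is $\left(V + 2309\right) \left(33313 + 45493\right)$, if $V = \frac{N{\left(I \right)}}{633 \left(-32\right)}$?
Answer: $\frac{1842915151805}{10128} \approx 1.8196 \cdot 10^{8}$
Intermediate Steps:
$I = 381$ ($I = 3 \cdot 127 = 381$)
$N{\left(d \right)} = 169$ ($N{\left(d \right)} = 89 + 80 = 169$)
$V = - \frac{169}{20256}$ ($V = \frac{169}{633 \left(-32\right)} = \frac{169}{-20256} = 169 \left(- \frac{1}{20256}\right) = - \frac{169}{20256} \approx -0.0083432$)
$\left(V + 2309\right) \left(33313 + 45493\right) = \left(- \frac{169}{20256} + 2309\right) \left(33313 + 45493\right) = \frac{46770935}{20256} \cdot 78806 = \frac{1842915151805}{10128}$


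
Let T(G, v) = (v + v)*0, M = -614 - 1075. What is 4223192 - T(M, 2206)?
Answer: 4223192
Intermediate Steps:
M = -1689
T(G, v) = 0 (T(G, v) = (2*v)*0 = 0)
4223192 - T(M, 2206) = 4223192 - 1*0 = 4223192 + 0 = 4223192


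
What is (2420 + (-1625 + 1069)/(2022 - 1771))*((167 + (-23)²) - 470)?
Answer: 137151264/251 ≈ 5.4642e+5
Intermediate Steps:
(2420 + (-1625 + 1069)/(2022 - 1771))*((167 + (-23)²) - 470) = (2420 - 556/251)*((167 + 529) - 470) = (2420 - 556*1/251)*(696 - 470) = (2420 - 556/251)*226 = (606864/251)*226 = 137151264/251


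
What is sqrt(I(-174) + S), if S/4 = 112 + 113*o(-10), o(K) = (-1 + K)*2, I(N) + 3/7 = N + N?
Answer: I*sqrt(482377)/7 ≈ 99.219*I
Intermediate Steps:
I(N) = -3/7 + 2*N (I(N) = -3/7 + (N + N) = -3/7 + 2*N)
o(K) = -2 + 2*K
S = -9496 (S = 4*(112 + 113*(-2 + 2*(-10))) = 4*(112 + 113*(-2 - 20)) = 4*(112 + 113*(-22)) = 4*(112 - 2486) = 4*(-2374) = -9496)
sqrt(I(-174) + S) = sqrt((-3/7 + 2*(-174)) - 9496) = sqrt((-3/7 - 348) - 9496) = sqrt(-2439/7 - 9496) = sqrt(-68911/7) = I*sqrt(482377)/7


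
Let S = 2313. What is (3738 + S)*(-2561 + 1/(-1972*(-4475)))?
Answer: -136752943085649/8824700 ≈ -1.5497e+7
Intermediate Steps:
(3738 + S)*(-2561 + 1/(-1972*(-4475))) = (3738 + 2313)*(-2561 + 1/(-1972*(-4475))) = 6051*(-2561 - 1/1972*(-1/4475)) = 6051*(-2561 + 1/8824700) = 6051*(-22600056699/8824700) = -136752943085649/8824700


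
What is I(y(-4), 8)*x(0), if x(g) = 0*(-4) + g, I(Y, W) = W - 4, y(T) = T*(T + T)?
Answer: 0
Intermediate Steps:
y(T) = 2*T**2 (y(T) = T*(2*T) = 2*T**2)
I(Y, W) = -4 + W
x(g) = g (x(g) = 0 + g = g)
I(y(-4), 8)*x(0) = (-4 + 8)*0 = 4*0 = 0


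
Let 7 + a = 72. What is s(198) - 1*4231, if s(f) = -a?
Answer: -4296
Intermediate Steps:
a = 65 (a = -7 + 72 = 65)
s(f) = -65 (s(f) = -1*65 = -65)
s(198) - 1*4231 = -65 - 1*4231 = -65 - 4231 = -4296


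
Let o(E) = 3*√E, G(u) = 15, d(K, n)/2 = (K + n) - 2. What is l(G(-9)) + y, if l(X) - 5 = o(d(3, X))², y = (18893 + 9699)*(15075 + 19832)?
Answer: 998061237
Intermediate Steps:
d(K, n) = -4 + 2*K + 2*n (d(K, n) = 2*((K + n) - 2) = 2*(-2 + K + n) = -4 + 2*K + 2*n)
y = 998060944 (y = 28592*34907 = 998060944)
l(X) = 23 + 18*X (l(X) = 5 + (3*√(-4 + 2*3 + 2*X))² = 5 + (3*√(-4 + 6 + 2*X))² = 5 + (3*√(2 + 2*X))² = 5 + (18 + 18*X) = 23 + 18*X)
l(G(-9)) + y = (23 + 18*15) + 998060944 = (23 + 270) + 998060944 = 293 + 998060944 = 998061237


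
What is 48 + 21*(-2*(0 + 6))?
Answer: -204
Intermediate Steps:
48 + 21*(-2*(0 + 6)) = 48 + 21*(-2*6) = 48 + 21*(-12) = 48 - 252 = -204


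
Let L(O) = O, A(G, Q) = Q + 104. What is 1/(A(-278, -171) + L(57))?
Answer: -⅒ ≈ -0.10000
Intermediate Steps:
A(G, Q) = 104 + Q
1/(A(-278, -171) + L(57)) = 1/((104 - 171) + 57) = 1/(-67 + 57) = 1/(-10) = -⅒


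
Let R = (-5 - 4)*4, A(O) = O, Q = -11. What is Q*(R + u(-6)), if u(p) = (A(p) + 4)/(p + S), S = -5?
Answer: 394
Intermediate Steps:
u(p) = (4 + p)/(-5 + p) (u(p) = (p + 4)/(p - 5) = (4 + p)/(-5 + p))
R = -36 (R = -9*4 = -36)
Q*(R + u(-6)) = -11*(-36 + (4 - 6)/(-5 - 6)) = -11*(-36 - 2/(-11)) = -11*(-36 - 1/11*(-2)) = -11*(-36 + 2/11) = -11*(-394/11) = 394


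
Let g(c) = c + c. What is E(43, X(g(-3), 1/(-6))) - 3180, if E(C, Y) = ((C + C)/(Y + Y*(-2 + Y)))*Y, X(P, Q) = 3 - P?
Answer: -12677/4 ≈ -3169.3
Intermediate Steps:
g(c) = 2*c
E(C, Y) = 2*C*Y/(Y + Y*(-2 + Y)) (E(C, Y) = ((2*C)/(Y + Y*(-2 + Y)))*Y = (2*C/(Y + Y*(-2 + Y)))*Y = 2*C*Y/(Y + Y*(-2 + Y)))
E(43, X(g(-3), 1/(-6))) - 3180 = 2*43/(-1 + (3 - 2*(-3))) - 3180 = 2*43/(-1 + (3 - 1*(-6))) - 3180 = 2*43/(-1 + (3 + 6)) - 3180 = 2*43/(-1 + 9) - 3180 = 2*43/8 - 3180 = 2*43*(⅛) - 3180 = 43/4 - 3180 = -12677/4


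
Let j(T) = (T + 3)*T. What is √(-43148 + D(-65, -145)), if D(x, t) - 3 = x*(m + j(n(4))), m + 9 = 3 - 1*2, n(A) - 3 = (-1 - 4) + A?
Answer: 5*I*√1731 ≈ 208.03*I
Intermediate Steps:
n(A) = -2 + A (n(A) = 3 + ((-1 - 4) + A) = 3 + (-5 + A) = -2 + A)
j(T) = T*(3 + T) (j(T) = (3 + T)*T = T*(3 + T))
m = -8 (m = -9 + (3 - 1*2) = -9 + (3 - 2) = -9 + 1 = -8)
D(x, t) = 3 + 2*x (D(x, t) = 3 + x*(-8 + (-2 + 4)*(3 + (-2 + 4))) = 3 + x*(-8 + 2*(3 + 2)) = 3 + x*(-8 + 2*5) = 3 + x*(-8 + 10) = 3 + x*2 = 3 + 2*x)
√(-43148 + D(-65, -145)) = √(-43148 + (3 + 2*(-65))) = √(-43148 + (3 - 130)) = √(-43148 - 127) = √(-43275) = 5*I*√1731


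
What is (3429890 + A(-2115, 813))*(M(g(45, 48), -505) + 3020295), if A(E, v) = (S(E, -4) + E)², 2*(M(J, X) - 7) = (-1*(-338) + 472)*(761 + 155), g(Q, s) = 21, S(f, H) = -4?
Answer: 26859126395382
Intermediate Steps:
M(J, X) = 370987 (M(J, X) = 7 + ((-1*(-338) + 472)*(761 + 155))/2 = 7 + ((338 + 472)*916)/2 = 7 + (810*916)/2 = 7 + (½)*741960 = 7 + 370980 = 370987)
A(E, v) = (-4 + E)²
(3429890 + A(-2115, 813))*(M(g(45, 48), -505) + 3020295) = (3429890 + (-4 - 2115)²)*(370987 + 3020295) = (3429890 + (-2119)²)*3391282 = (3429890 + 4490161)*3391282 = 7920051*3391282 = 26859126395382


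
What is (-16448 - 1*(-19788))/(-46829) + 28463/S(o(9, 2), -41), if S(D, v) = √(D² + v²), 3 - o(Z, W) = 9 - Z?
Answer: -3340/46829 + 28463*√10/130 ≈ 692.30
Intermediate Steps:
o(Z, W) = -6 + Z (o(Z, W) = 3 - (9 - Z) = 3 + (-9 + Z) = -6 + Z)
(-16448 - 1*(-19788))/(-46829) + 28463/S(o(9, 2), -41) = (-16448 - 1*(-19788))/(-46829) + 28463/(√((-6 + 9)² + (-41)²)) = (-16448 + 19788)*(-1/46829) + 28463/(√(3² + 1681)) = 3340*(-1/46829) + 28463/(√(9 + 1681)) = -3340/46829 + 28463/(√1690) = -3340/46829 + 28463/((13*√10)) = -3340/46829 + 28463*(√10/130) = -3340/46829 + 28463*√10/130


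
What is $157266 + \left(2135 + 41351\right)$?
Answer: $200752$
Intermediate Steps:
$157266 + \left(2135 + 41351\right) = 157266 + 43486 = 200752$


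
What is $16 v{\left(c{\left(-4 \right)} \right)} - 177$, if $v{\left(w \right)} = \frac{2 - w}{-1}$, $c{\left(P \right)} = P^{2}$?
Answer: $47$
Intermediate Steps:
$v{\left(w \right)} = -2 + w$ ($v{\left(w \right)} = \left(2 - w\right) \left(-1\right) = -2 + w$)
$16 v{\left(c{\left(-4 \right)} \right)} - 177 = 16 \left(-2 + \left(-4\right)^{2}\right) - 177 = 16 \left(-2 + 16\right) - 177 = 16 \cdot 14 - 177 = 224 - 177 = 47$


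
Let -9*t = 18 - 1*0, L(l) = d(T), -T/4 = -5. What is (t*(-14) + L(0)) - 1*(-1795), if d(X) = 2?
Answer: 1825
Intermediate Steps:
T = 20 (T = -4*(-5) = 20)
L(l) = 2
t = -2 (t = -(18 - 1*0)/9 = -(18 + 0)/9 = -1/9*18 = -2)
(t*(-14) + L(0)) - 1*(-1795) = (-2*(-14) + 2) - 1*(-1795) = (28 + 2) + 1795 = 30 + 1795 = 1825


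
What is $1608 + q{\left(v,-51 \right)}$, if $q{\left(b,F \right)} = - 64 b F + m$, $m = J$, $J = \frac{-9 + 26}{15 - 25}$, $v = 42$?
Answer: $\frac{1386943}{10} \approx 1.3869 \cdot 10^{5}$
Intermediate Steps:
$J = - \frac{17}{10}$ ($J = \frac{17}{-10} = 17 \left(- \frac{1}{10}\right) = - \frac{17}{10} \approx -1.7$)
$m = - \frac{17}{10} \approx -1.7$
$q{\left(b,F \right)} = - \frac{17}{10} - 64 F b$ ($q{\left(b,F \right)} = - 64 b F - \frac{17}{10} = - 64 F b - \frac{17}{10} = - \frac{17}{10} - 64 F b$)
$1608 + q{\left(v,-51 \right)} = 1608 - \left(\frac{17}{10} - 137088\right) = 1608 + \left(- \frac{17}{10} + 137088\right) = 1608 + \frac{1370863}{10} = \frac{1386943}{10}$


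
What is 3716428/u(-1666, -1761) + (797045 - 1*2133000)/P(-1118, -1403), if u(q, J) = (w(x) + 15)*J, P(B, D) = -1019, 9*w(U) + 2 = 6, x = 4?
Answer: 97643455919/83143267 ≈ 1174.4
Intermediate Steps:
w(U) = 4/9 (w(U) = -2/9 + (⅑)*6 = -2/9 + ⅔ = 4/9)
u(q, J) = 139*J/9 (u(q, J) = (4/9 + 15)*J = 139*J/9)
3716428/u(-1666, -1761) + (797045 - 1*2133000)/P(-1118, -1403) = 3716428/(((139/9)*(-1761))) + (797045 - 1*2133000)/(-1019) = 3716428/(-81593/3) + (797045 - 2133000)*(-1/1019) = 3716428*(-3/81593) - 1335955*(-1/1019) = -11149284/81593 + 1335955/1019 = 97643455919/83143267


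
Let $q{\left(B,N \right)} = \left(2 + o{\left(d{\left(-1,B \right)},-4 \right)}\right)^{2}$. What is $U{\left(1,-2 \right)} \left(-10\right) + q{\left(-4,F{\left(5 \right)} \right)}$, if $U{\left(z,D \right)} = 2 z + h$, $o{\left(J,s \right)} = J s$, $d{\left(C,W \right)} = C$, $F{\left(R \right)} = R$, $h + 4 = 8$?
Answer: $-24$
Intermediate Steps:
$h = 4$ ($h = -4 + 8 = 4$)
$U{\left(z,D \right)} = 4 + 2 z$ ($U{\left(z,D \right)} = 2 z + 4 = 4 + 2 z$)
$q{\left(B,N \right)} = 36$ ($q{\left(B,N \right)} = \left(2 - -4\right)^{2} = \left(2 + 4\right)^{2} = 6^{2} = 36$)
$U{\left(1,-2 \right)} \left(-10\right) + q{\left(-4,F{\left(5 \right)} \right)} = \left(4 + 2 \cdot 1\right) \left(-10\right) + 36 = \left(4 + 2\right) \left(-10\right) + 36 = 6 \left(-10\right) + 36 = -60 + 36 = -24$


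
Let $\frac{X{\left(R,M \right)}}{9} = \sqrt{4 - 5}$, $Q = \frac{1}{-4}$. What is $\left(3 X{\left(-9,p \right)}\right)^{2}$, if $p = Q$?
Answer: $-729$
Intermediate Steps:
$Q = - \frac{1}{4} \approx -0.25$
$p = - \frac{1}{4} \approx -0.25$
$X{\left(R,M \right)} = 9 i$ ($X{\left(R,M \right)} = 9 \sqrt{4 - 5} = 9 \sqrt{-1} = 9 i$)
$\left(3 X{\left(-9,p \right)}\right)^{2} = \left(3 \cdot 9 i\right)^{2} = \left(27 i\right)^{2} = -729$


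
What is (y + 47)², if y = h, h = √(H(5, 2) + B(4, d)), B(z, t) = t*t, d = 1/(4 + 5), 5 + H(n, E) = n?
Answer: 179776/81 ≈ 2219.5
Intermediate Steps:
H(n, E) = -5 + n
d = ⅑ (d = 1/9 = ⅑ ≈ 0.11111)
B(z, t) = t²
h = ⅑ (h = √((-5 + 5) + (⅑)²) = √(0 + 1/81) = √(1/81) = ⅑ ≈ 0.11111)
y = ⅑ ≈ 0.11111
(y + 47)² = (⅑ + 47)² = (424/9)² = 179776/81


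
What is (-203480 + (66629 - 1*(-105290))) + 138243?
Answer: 106682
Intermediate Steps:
(-203480 + (66629 - 1*(-105290))) + 138243 = (-203480 + (66629 + 105290)) + 138243 = (-203480 + 171919) + 138243 = -31561 + 138243 = 106682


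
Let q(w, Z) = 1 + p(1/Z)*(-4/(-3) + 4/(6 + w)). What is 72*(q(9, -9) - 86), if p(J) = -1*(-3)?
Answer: -28872/5 ≈ -5774.4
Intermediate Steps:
p(J) = 3
q(w, Z) = 5 + 12/(6 + w) (q(w, Z) = 1 + 3*(-4/(-3) + 4/(6 + w)) = 1 + 3*(-4*(-⅓) + 4/(6 + w)) = 1 + 3*(4/3 + 4/(6 + w)) = 1 + (4 + 12/(6 + w)) = 5 + 12/(6 + w))
72*(q(9, -9) - 86) = 72*((42 + 5*9)/(6 + 9) - 86) = 72*((42 + 45)/15 - 86) = 72*((1/15)*87 - 86) = 72*(29/5 - 86) = 72*(-401/5) = -28872/5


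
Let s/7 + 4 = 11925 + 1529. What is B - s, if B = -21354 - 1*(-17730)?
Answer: -97774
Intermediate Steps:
B = -3624 (B = -21354 + 17730 = -3624)
s = 94150 (s = -28 + 7*(11925 + 1529) = -28 + 7*13454 = -28 + 94178 = 94150)
B - s = -3624 - 1*94150 = -3624 - 94150 = -97774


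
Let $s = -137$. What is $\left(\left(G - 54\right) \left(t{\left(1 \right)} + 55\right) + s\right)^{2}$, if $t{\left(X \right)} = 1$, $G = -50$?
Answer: $35533521$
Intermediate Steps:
$\left(\left(G - 54\right) \left(t{\left(1 \right)} + 55\right) + s\right)^{2} = \left(\left(-50 - 54\right) \left(1 + 55\right) - 137\right)^{2} = \left(\left(-104\right) 56 - 137\right)^{2} = \left(-5824 - 137\right)^{2} = \left(-5961\right)^{2} = 35533521$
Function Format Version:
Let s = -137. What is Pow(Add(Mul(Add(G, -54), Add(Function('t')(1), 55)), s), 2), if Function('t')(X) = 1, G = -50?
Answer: 35533521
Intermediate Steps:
Pow(Add(Mul(Add(G, -54), Add(Function('t')(1), 55)), s), 2) = Pow(Add(Mul(Add(-50, -54), Add(1, 55)), -137), 2) = Pow(Add(Mul(-104, 56), -137), 2) = Pow(Add(-5824, -137), 2) = Pow(-5961, 2) = 35533521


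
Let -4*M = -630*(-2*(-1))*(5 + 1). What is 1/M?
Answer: 1/1890 ≈ 0.00052910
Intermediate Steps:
M = 1890 (M = -(-315)*(-2*(-1))*(5 + 1)/2 = -(-315)*2*6/2 = -(-315)*12/2 = -¼*(-7560) = 1890)
1/M = 1/1890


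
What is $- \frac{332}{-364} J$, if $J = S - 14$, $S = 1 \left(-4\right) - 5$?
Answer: $- \frac{1909}{91} \approx -20.978$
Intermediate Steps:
$S = -9$ ($S = -4 - 5 = -9$)
$J = -23$ ($J = -9 - 14 = -23$)
$- \frac{332}{-364} J = - \frac{332}{-364} \left(-23\right) = \left(-332\right) \left(- \frac{1}{364}\right) \left(-23\right) = \frac{83}{91} \left(-23\right) = - \frac{1909}{91}$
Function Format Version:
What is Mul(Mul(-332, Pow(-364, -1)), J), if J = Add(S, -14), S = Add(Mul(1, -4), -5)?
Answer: Rational(-1909, 91) ≈ -20.978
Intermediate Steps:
S = -9 (S = Add(-4, -5) = -9)
J = -23 (J = Add(-9, -14) = -23)
Mul(Mul(-332, Pow(-364, -1)), J) = Mul(Mul(-332, Pow(-364, -1)), -23) = Mul(Mul(-332, Rational(-1, 364)), -23) = Mul(Rational(83, 91), -23) = Rational(-1909, 91)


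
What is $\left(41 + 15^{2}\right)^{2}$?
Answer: $70756$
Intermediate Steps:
$\left(41 + 15^{2}\right)^{2} = \left(41 + 225\right)^{2} = 266^{2} = 70756$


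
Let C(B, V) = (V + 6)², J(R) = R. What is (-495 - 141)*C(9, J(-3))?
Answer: -5724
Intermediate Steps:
C(B, V) = (6 + V)²
(-495 - 141)*C(9, J(-3)) = (-495 - 141)*(6 - 3)² = -636*3² = -636*9 = -5724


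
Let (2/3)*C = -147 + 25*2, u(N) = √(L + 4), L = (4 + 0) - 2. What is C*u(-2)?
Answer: -291*√6/2 ≈ -356.40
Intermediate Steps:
L = 2 (L = 4 - 2 = 2)
u(N) = √6 (u(N) = √(2 + 4) = √6)
C = -291/2 (C = 3*(-147 + 25*2)/2 = 3*(-147 + 50)/2 = (3/2)*(-97) = -291/2 ≈ -145.50)
C*u(-2) = -291*√6/2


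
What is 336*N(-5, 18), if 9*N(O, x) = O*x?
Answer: -3360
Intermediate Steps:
N(O, x) = O*x/9 (N(O, x) = (O*x)/9 = O*x/9)
336*N(-5, 18) = 336*((⅑)*(-5)*18) = 336*(-10) = -3360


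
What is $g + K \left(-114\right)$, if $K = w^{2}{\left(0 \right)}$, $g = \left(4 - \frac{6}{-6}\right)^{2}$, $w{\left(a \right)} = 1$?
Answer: $-89$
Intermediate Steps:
$g = 25$ ($g = \left(4 - -1\right)^{2} = \left(4 + 1\right)^{2} = 5^{2} = 25$)
$K = 1$ ($K = 1^{2} = 1$)
$g + K \left(-114\right) = 25 + 1 \left(-114\right) = 25 - 114 = -89$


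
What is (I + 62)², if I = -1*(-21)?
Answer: 6889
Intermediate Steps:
I = 21
(I + 62)² = (21 + 62)² = 83² = 6889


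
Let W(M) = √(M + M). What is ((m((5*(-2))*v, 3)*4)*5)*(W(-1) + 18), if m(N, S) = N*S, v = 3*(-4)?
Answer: 129600 + 7200*I*√2 ≈ 1.296e+5 + 10182.0*I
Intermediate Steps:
v = -12
W(M) = √2*√M (W(M) = √(2*M) = √2*√M)
((m((5*(-2))*v, 3)*4)*5)*(W(-1) + 18) = (((((5*(-2))*(-12))*3)*4)*5)*(√2*√(-1) + 18) = (((-10*(-12)*3)*4)*5)*(√2*I + 18) = (((120*3)*4)*5)*(I*√2 + 18) = ((360*4)*5)*(18 + I*√2) = (1440*5)*(18 + I*√2) = 7200*(18 + I*√2) = 129600 + 7200*I*√2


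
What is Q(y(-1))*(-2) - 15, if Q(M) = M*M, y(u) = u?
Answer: -17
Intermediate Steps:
Q(M) = M²
Q(y(-1))*(-2) - 15 = (-1)²*(-2) - 15 = 1*(-2) - 15 = -2 - 15 = -17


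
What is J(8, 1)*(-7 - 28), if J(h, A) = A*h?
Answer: -280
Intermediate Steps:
J(8, 1)*(-7 - 28) = (1*8)*(-7 - 28) = 8*(-35) = -280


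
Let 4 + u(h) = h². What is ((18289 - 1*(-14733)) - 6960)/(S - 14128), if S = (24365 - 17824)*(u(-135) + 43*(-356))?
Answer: 26062/19039805 ≈ 0.0013688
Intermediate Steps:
u(h) = -4 + h²
S = 19053933 (S = (24365 - 17824)*((-4 + (-135)²) + 43*(-356)) = 6541*((-4 + 18225) - 15308) = 6541*(18221 - 15308) = 6541*2913 = 19053933)
((18289 - 1*(-14733)) - 6960)/(S - 14128) = ((18289 - 1*(-14733)) - 6960)/(19053933 - 14128) = ((18289 + 14733) - 6960)/19039805 = (33022 - 6960)*(1/19039805) = 26062*(1/19039805) = 26062/19039805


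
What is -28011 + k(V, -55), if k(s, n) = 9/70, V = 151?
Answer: -1960761/70 ≈ -28011.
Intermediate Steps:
k(s, n) = 9/70 (k(s, n) = 9*(1/70) = 9/70)
-28011 + k(V, -55) = -28011 + 9/70 = -1960761/70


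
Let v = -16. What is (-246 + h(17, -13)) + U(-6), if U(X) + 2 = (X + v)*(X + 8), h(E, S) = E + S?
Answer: -288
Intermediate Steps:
U(X) = -2 + (-16 + X)*(8 + X) (U(X) = -2 + (X - 16)*(X + 8) = -2 + (-16 + X)*(8 + X))
(-246 + h(17, -13)) + U(-6) = (-246 + (17 - 13)) + (-130 + (-6)² - 8*(-6)) = (-246 + 4) + (-130 + 36 + 48) = -242 - 46 = -288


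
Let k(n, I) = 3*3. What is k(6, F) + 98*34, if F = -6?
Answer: 3341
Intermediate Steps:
k(n, I) = 9
k(6, F) + 98*34 = 9 + 98*34 = 9 + 3332 = 3341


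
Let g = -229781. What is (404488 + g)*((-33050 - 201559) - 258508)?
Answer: -86150991719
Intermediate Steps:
(404488 + g)*((-33050 - 201559) - 258508) = (404488 - 229781)*((-33050 - 201559) - 258508) = 174707*(-234609 - 258508) = 174707*(-493117) = -86150991719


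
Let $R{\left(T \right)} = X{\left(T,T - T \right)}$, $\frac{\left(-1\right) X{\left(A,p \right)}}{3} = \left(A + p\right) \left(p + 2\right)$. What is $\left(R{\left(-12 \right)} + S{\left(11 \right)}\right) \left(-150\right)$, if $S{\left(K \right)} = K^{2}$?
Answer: $-28950$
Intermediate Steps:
$X{\left(A,p \right)} = - 3 \left(2 + p\right) \left(A + p\right)$ ($X{\left(A,p \right)} = - 3 \left(A + p\right) \left(p + 2\right) = - 3 \left(A + p\right) \left(2 + p\right) = - 3 \left(2 + p\right) \left(A + p\right)$)
$R{\left(T \right)} = - 6 T$ ($R{\left(T \right)} = - 6 T - 6 \left(T - T\right) - 3 \left(T - T\right)^{2} - 3 T \left(T - T\right) = - 6 T - 0 - 3 \cdot 0^{2} - 3 T 0 = - 6 T + 0 - 0 + 0 = - 6 T + 0 + 0 + 0 = - 6 T$)
$\left(R{\left(-12 \right)} + S{\left(11 \right)}\right) \left(-150\right) = \left(\left(-6\right) \left(-12\right) + 11^{2}\right) \left(-150\right) = \left(72 + 121\right) \left(-150\right) = 193 \left(-150\right) = -28950$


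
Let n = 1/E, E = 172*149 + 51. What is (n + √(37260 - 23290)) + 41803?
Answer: 1073459238/25679 + √13970 ≈ 41921.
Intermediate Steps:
E = 25679 (E = 25628 + 51 = 25679)
n = 1/25679 ≈ 3.8942e-5
(n + √(37260 - 23290)) + 41803 = (1/25679 + √(37260 - 23290)) + 41803 = (1/25679 + √13970) + 41803 = 1073459238/25679 + √13970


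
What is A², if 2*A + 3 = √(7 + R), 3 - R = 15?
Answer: (3 - I*√5)²/4 ≈ 1.0 - 3.3541*I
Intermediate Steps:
R = -12 (R = 3 - 1*15 = 3 - 15 = -12)
A = -3/2 + I*√5/2 (A = -3/2 + √(7 - 12)/2 = -3/2 + √(-5)/2 = -3/2 + (I*√5)/2 = -3/2 + I*√5/2 ≈ -1.5 + 1.118*I)
A² = (-3/2 + I*√5/2)²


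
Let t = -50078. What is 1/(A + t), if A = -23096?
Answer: -1/73174 ≈ -1.3666e-5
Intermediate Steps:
1/(A + t) = 1/(-23096 - 50078) = 1/(-73174) = -1/73174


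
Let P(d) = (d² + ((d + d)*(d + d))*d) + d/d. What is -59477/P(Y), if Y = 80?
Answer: -59477/2054401 ≈ -0.028951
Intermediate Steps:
P(d) = 1 + d² + 4*d³ (P(d) = (d² + ((2*d)*(2*d))*d) + 1 = (d² + (4*d²)*d) + 1 = (d² + 4*d³) + 1 = 1 + d² + 4*d³)
-59477/P(Y) = -59477/(1 + 80² + 4*80³) = -59477/(1 + 6400 + 4*512000) = -59477/(1 + 6400 + 2048000) = -59477/2054401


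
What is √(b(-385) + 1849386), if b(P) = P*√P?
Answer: √(1849386 - 385*I*√385) ≈ 1359.9 - 2.777*I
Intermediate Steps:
b(P) = P^(3/2)
√(b(-385) + 1849386) = √((-385)^(3/2) + 1849386) = √(-385*I*√385 + 1849386) = √(1849386 - 385*I*√385)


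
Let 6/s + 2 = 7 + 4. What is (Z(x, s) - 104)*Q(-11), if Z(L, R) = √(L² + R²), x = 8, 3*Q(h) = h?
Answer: 1144/3 - 22*√145/9 ≈ 351.90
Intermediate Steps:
s = ⅔ (s = 6/(-2 + (7 + 4)) = 6/(-2 + 11) = 6/9 = 6*(⅑) = ⅔ ≈ 0.66667)
Q(h) = h/3
(Z(x, s) - 104)*Q(-11) = (√(8² + (⅔)²) - 104)*((⅓)*(-11)) = (√(64 + 4/9) - 104)*(-11/3) = (√(580/9) - 104)*(-11/3) = (2*√145/3 - 104)*(-11/3) = (-104 + 2*√145/3)*(-11/3) = 1144/3 - 22*√145/9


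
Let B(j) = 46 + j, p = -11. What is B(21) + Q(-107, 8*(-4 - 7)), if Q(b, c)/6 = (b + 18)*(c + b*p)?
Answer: -581459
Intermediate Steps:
Q(b, c) = 6*(18 + b)*(c - 11*b) (Q(b, c) = 6*((b + 18)*(c + b*(-11))) = 6*((18 + b)*(c - 11*b)) = 6*(18 + b)*(c - 11*b))
B(21) + Q(-107, 8*(-4 - 7)) = (46 + 21) + (-1188*(-107) - 66*(-107)**2 + 108*(8*(-4 - 7)) + 6*(-107)*(8*(-4 - 7))) = 67 + (127116 - 66*11449 + 108*(8*(-11)) + 6*(-107)*(8*(-11))) = 67 + (127116 - 755634 + 108*(-88) + 6*(-107)*(-88)) = 67 + (127116 - 755634 - 9504 + 56496) = 67 - 581526 = -581459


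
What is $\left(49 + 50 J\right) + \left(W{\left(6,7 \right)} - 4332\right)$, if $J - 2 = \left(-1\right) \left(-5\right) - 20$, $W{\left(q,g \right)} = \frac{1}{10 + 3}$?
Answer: $- \frac{64128}{13} \approx -4932.9$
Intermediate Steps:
$W{\left(q,g \right)} = \frac{1}{13}$
$J = -13$ ($J = 2 - 15 = -13$)
$\left(49 + 50 J\right) + \left(W{\left(6,7 \right)} - 4332\right) = \left(49 + 50 \left(-13\right)\right) + \left(\frac{1}{13} - 4332\right) = \left(49 - 650\right) + \left(\frac{1}{13} - 4332\right) = -601 - \frac{56315}{13} = - \frac{64128}{13}$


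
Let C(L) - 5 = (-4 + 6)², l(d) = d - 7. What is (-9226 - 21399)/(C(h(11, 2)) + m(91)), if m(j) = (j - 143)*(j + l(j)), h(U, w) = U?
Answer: 30625/9091 ≈ 3.3687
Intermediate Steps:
l(d) = -7 + d
m(j) = (-143 + j)*(-7 + 2*j) (m(j) = (j - 143)*(j + (-7 + j)) = (-143 + j)*(-7 + 2*j))
C(L) = 9 (C(L) = 5 + (-4 + 6)² = 5 + 2² = 5 + 4 = 9)
(-9226 - 21399)/(C(h(11, 2)) + m(91)) = (-9226 - 21399)/(9 + (1001 - 293*91 + 2*91²)) = -30625/(9 + (1001 - 26663 + 2*8281)) = -30625/(9 + (1001 - 26663 + 16562)) = -30625/(9 - 9100) = -30625/(-9091) = -30625*(-1/9091) = 30625/9091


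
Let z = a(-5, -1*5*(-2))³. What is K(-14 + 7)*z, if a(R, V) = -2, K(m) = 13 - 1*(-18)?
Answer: -248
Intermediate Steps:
K(m) = 31 (K(m) = 13 + 18 = 31)
z = -8 (z = (-2)³ = -8)
K(-14 + 7)*z = 31*(-8) = -248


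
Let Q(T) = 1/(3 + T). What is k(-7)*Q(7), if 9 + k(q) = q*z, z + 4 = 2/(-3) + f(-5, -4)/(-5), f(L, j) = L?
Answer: 5/3 ≈ 1.6667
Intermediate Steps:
z = -11/3 (z = -4 + (2/(-3) - 5/(-5)) = -4 + (2*(-1/3) - 5*(-1/5)) = -4 + (-2/3 + 1) = -4 + 1/3 = -11/3 ≈ -3.6667)
k(q) = -9 - 11*q/3 (k(q) = -9 + q*(-11/3) = -9 - 11*q/3)
k(-7)*Q(7) = (-9 - 11/3*(-7))/(3 + 7) = (-9 + 77/3)/10 = (50/3)*(1/10) = 5/3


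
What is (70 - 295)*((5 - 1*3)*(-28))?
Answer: 12600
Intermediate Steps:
(70 - 295)*((5 - 1*3)*(-28)) = -225*(5 - 3)*(-28) = -450*(-28) = -225*(-56) = 12600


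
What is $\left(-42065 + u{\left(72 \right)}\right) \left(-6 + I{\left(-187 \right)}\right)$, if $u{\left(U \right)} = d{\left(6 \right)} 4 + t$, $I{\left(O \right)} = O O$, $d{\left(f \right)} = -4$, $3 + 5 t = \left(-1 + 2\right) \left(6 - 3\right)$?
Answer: $-1471278003$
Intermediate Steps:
$t = 0$ ($t = - \frac{3}{5} + \frac{\left(-1 + 2\right) \left(6 - 3\right)}{5} = - \frac{3}{5} + \frac{1 \cdot 3}{5} = - \frac{3}{5} + \frac{1}{5} \cdot 3 = - \frac{3}{5} + \frac{3}{5} = 0$)
$I{\left(O \right)} = O^{2}$
$u{\left(U \right)} = -16$ ($u{\left(U \right)} = \left(-4\right) 4 + 0 = -16 + 0 = -16$)
$\left(-42065 + u{\left(72 \right)}\right) \left(-6 + I{\left(-187 \right)}\right) = \left(-42065 - 16\right) \left(-6 + \left(-187\right)^{2}\right) = - 42081 \left(-6 + 34969\right) = \left(-42081\right) 34963 = -1471278003$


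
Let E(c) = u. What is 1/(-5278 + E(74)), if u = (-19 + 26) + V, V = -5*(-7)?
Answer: -1/5236 ≈ -0.00019099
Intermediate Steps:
V = 35
u = 42 (u = (-19 + 26) + 35 = 7 + 35 = 42)
E(c) = 42
1/(-5278 + E(74)) = 1/(-5278 + 42) = 1/(-5236) = -1/5236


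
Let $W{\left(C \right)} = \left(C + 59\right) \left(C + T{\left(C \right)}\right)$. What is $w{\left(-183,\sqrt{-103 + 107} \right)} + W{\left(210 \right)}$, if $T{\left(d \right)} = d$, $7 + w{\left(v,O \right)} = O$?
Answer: $112975$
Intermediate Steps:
$w{\left(v,O \right)} = -7 + O$
$W{\left(C \right)} = 2 C \left(59 + C\right)$ ($W{\left(C \right)} = \left(C + 59\right) \left(C + C\right) = \left(59 + C\right) 2 C = 2 C \left(59 + C\right)$)
$w{\left(-183,\sqrt{-103 + 107} \right)} + W{\left(210 \right)} = \left(-7 + \sqrt{-103 + 107}\right) + 2 \cdot 210 \left(59 + 210\right) = \left(-7 + \sqrt{4}\right) + 2 \cdot 210 \cdot 269 = \left(-7 + 2\right) + 112980 = -5 + 112980 = 112975$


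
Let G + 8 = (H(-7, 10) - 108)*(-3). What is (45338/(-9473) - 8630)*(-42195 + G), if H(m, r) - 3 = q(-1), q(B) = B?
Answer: 3426081083280/9473 ≈ 3.6167e+8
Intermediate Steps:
H(m, r) = 2 (H(m, r) = 3 - 1 = 2)
G = 310 (G = -8 + (2 - 108)*(-3) = -8 - 106*(-3) = -8 + 318 = 310)
(45338/(-9473) - 8630)*(-42195 + G) = (45338/(-9473) - 8630)*(-42195 + 310) = (45338*(-1/9473) - 8630)*(-41885) = (-45338/9473 - 8630)*(-41885) = -81797328/9473*(-41885) = 3426081083280/9473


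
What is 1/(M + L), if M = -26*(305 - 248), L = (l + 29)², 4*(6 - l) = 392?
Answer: 1/2487 ≈ 0.00040209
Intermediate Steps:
l = -92 (l = 6 - ¼*392 = 6 - 98 = -92)
L = 3969 (L = (-92 + 29)² = (-63)² = 3969)
M = -1482 (M = -26*57 = -1482)
1/(M + L) = 1/(-1482 + 3969) = 1/2487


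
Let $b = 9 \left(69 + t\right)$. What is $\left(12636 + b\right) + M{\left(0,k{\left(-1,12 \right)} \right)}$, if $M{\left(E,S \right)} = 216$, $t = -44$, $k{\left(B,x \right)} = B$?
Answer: $13077$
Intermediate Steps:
$b = 225$ ($b = 9 \left(69 - 44\right) = 9 \cdot 25 = 225$)
$\left(12636 + b\right) + M{\left(0,k{\left(-1,12 \right)} \right)} = \left(12636 + 225\right) + 216 = 12861 + 216 = 13077$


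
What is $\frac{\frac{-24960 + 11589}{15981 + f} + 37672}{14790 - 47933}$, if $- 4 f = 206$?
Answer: $- \frac{1200165506}{1055902837} \approx -1.1366$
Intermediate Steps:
$f = - \frac{103}{2}$ ($f = \left(- \frac{1}{4}\right) 206 = - \frac{103}{2} \approx -51.5$)
$\frac{\frac{-24960 + 11589}{15981 + f} + 37672}{14790 - 47933} = \frac{\frac{-24960 + 11589}{15981 - \frac{103}{2}} + 37672}{14790 - 47933} = \frac{- \frac{13371}{\frac{31859}{2}} + 37672}{-33143} = \left(\left(-13371\right) \frac{2}{31859} + 37672\right) \left(- \frac{1}{33143}\right) = \left(- \frac{26742}{31859} + 37672\right) \left(- \frac{1}{33143}\right) = \frac{1200165506}{31859} \left(- \frac{1}{33143}\right) = - \frac{1200165506}{1055902837}$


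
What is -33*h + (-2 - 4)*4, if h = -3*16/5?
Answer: 1464/5 ≈ 292.80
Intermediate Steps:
h = -48/5 (h = -48*⅕ = -48/5 ≈ -9.6000)
-33*h + (-2 - 4)*4 = -33*(-48/5) + (-2 - 4)*4 = 1584/5 - 6*4 = 1584/5 - 24 = 1464/5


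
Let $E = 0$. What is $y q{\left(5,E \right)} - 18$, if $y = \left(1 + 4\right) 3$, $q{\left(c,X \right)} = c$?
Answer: $57$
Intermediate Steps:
$y = 15$ ($y = 5 \cdot 3 = 15$)
$y q{\left(5,E \right)} - 18 = 15 \cdot 5 - 18 = 75 - 18 = 57$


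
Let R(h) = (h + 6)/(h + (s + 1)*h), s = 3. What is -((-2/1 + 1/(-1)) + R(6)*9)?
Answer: -⅗ ≈ -0.60000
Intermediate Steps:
R(h) = (6 + h)/(5*h) (R(h) = (h + 6)/(h + (3 + 1)*h) = (6 + h)/(h + 4*h) = (6 + h)/((5*h)) = (6 + h)*(1/(5*h)) = (6 + h)/(5*h))
-((-2/1 + 1/(-1)) + R(6)*9) = -((-2/1 + 1/(-1)) + ((⅕)*(6 + 6)/6)*9) = -((-2*1 + 1*(-1)) + ((⅕)*(⅙)*12)*9) = -((-2 - 1) + (⅖)*9) = -(-3 + 18/5) = -1*⅗ = -⅗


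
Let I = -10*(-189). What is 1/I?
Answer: 1/1890 ≈ 0.00052910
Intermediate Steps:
I = 1890
1/I = 1/1890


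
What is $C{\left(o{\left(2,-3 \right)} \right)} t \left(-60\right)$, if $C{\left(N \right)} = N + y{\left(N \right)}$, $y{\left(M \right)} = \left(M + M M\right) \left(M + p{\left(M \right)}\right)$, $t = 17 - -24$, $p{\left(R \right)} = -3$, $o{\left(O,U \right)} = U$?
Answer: $95940$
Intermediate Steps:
$t = 41$ ($t = 17 + 24 = 41$)
$y{\left(M \right)} = \left(-3 + M\right) \left(M + M^{2}\right)$ ($y{\left(M \right)} = \left(M + M M\right) \left(M - 3\right) = \left(M + M^{2}\right) \left(-3 + M\right) = \left(-3 + M\right) \left(M + M^{2}\right)$)
$C{\left(N \right)} = N + N \left(-3 + N^{2} - 2 N\right)$
$C{\left(o{\left(2,-3 \right)} \right)} t \left(-60\right) = - 3 \left(-2 + \left(-3\right)^{2} - -6\right) 41 \left(-60\right) = - 3 \left(-2 + 9 + 6\right) 41 \left(-60\right) = \left(-3\right) 13 \cdot 41 \left(-60\right) = \left(-39\right) 41 \left(-60\right) = \left(-1599\right) \left(-60\right) = 95940$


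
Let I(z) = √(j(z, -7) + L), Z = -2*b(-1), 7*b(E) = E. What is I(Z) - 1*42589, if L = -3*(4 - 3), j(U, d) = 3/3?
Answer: -42589 + I*√2 ≈ -42589.0 + 1.4142*I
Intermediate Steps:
b(E) = E/7
j(U, d) = 1 (j(U, d) = 3*(⅓) = 1)
Z = 2/7 (Z = -2*(-1)/7 = -2*(-⅐) = 2/7 ≈ 0.28571)
L = -3 (L = -3*1 = -3)
I(z) = I*√2 (I(z) = √(1 - 3) = √(-2) = I*√2)
I(Z) - 1*42589 = I*√2 - 1*42589 = I*√2 - 42589 = -42589 + I*√2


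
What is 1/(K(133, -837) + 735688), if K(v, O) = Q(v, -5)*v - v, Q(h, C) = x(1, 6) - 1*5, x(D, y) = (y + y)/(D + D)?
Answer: 1/735688 ≈ 1.3593e-6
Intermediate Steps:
x(D, y) = y/D (x(D, y) = (2*y)/((2*D)) = (2*y)*(1/(2*D)) = y/D)
Q(h, C) = 1 (Q(h, C) = 6/1 - 1*5 = 6*1 - 5 = 6 - 5 = 1)
K(v, O) = 0 (K(v, O) = 1*v - v = v - v = 0)
1/(K(133, -837) + 735688) = 1/(0 + 735688) = 1/735688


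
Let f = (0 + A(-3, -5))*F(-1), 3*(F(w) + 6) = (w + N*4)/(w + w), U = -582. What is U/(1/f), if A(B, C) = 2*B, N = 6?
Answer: -34338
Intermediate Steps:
F(w) = -6 + (24 + w)/(6*w) (F(w) = -6 + ((w + 6*4)/(w + w))/3 = -6 + ((w + 24)/((2*w)))/3 = -6 + ((24 + w)*(1/(2*w)))/3 = -6 + ((24 + w)/(2*w))/3 = -6 + (24 + w)/(6*w))
f = 59 (f = (0 + 2*(-3))*(-35/6 + 4/(-1)) = (0 - 6)*(-35/6 + 4*(-1)) = -6*(-35/6 - 4) = -6*(-59/6) = 59)
U/(1/f) = -582/(1/59) = -582/1/59 = -582*59 = -34338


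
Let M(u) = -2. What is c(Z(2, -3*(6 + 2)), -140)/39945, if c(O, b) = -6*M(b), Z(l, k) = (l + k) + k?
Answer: 4/13315 ≈ 0.00030041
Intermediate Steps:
Z(l, k) = l + 2*k (Z(l, k) = (k + l) + k = l + 2*k)
c(O, b) = 12 (c(O, b) = -6*(-2) = 12)
c(Z(2, -3*(6 + 2)), -140)/39945 = 12/39945 = 12*(1/39945) = 4/13315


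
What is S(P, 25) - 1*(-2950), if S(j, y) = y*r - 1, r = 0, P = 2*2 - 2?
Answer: 2949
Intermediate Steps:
P = 2 (P = 4 - 2 = 2)
S(j, y) = -1 (S(j, y) = y*0 - 1 = 0 - 1 = -1)
S(P, 25) - 1*(-2950) = -1 - 1*(-2950) = -1 + 2950 = 2949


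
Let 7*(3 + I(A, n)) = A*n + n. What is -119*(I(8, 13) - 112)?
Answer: 11696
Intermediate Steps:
I(A, n) = -3 + n/7 + A*n/7 (I(A, n) = -3 + (A*n + n)/7 = -3 + (n + A*n)/7 = -3 + (n/7 + A*n/7) = -3 + n/7 + A*n/7)
-119*(I(8, 13) - 112) = -119*((-3 + (1/7)*13 + (1/7)*8*13) - 112) = -119*((-3 + 13/7 + 104/7) - 112) = -119*(96/7 - 112) = -119*(-688/7) = 11696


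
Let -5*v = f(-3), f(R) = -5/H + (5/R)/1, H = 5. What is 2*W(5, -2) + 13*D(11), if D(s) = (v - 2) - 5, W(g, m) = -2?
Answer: -1321/15 ≈ -88.067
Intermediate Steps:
f(R) = -1 + 5/R (f(R) = -5/5 + (5/R)/1 = -5*⅕ + (5/R)*1 = -1 + 5/R)
v = 8/15 (v = -(5 - 1*(-3))/(5*(-3)) = -(-1)*(5 + 3)/15 = -(-1)*8/15 = -⅕*(-8/3) = 8/15 ≈ 0.53333)
D(s) = -97/15 (D(s) = (8/15 - 2) - 5 = -22/15 - 5 = -97/15)
2*W(5, -2) + 13*D(11) = 2*(-2) + 13*(-97/15) = -4 - 1261/15 = -1321/15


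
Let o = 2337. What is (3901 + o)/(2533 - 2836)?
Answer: -6238/303 ≈ -20.587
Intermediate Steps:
(3901 + o)/(2533 - 2836) = (3901 + 2337)/(2533 - 2836) = 6238/(-303) = 6238*(-1/303) = -6238/303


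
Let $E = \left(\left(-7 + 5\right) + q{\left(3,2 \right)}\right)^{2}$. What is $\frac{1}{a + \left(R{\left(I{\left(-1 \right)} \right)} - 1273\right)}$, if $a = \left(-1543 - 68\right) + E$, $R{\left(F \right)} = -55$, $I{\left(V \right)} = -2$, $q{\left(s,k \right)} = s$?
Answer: $- \frac{1}{2938} \approx -0.00034037$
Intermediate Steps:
$E = 1$ ($E = \left(\left(-7 + 5\right) + 3\right)^{2} = \left(-2 + 3\right)^{2} = 1^{2} = 1$)
$a = -1610$ ($a = \left(-1543 - 68\right) + 1 = -1611 + 1 = -1610$)
$\frac{1}{a + \left(R{\left(I{\left(-1 \right)} \right)} - 1273\right)} = \frac{1}{-1610 - 1328} = \frac{1}{-2938} = - \frac{1}{2938}$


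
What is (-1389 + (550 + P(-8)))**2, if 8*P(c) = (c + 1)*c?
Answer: 692224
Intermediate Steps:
P(c) = c*(1 + c)/8 (P(c) = ((c + 1)*c)/8 = ((1 + c)*c)/8 = (c*(1 + c))/8 = c*(1 + c)/8)
(-1389 + (550 + P(-8)))**2 = (-1389 + (550 + (1/8)*(-8)*(1 - 8)))**2 = (-1389 + (550 + (1/8)*(-8)*(-7)))**2 = (-1389 + (550 + 7))**2 = (-1389 + 557)**2 = (-832)**2 = 692224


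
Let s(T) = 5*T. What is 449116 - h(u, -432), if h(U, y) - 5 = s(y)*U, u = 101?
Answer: 667271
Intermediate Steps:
h(U, y) = 5 + 5*U*y (h(U, y) = 5 + (5*y)*U = 5 + 5*U*y)
449116 - h(u, -432) = 449116 - (5 + 5*101*(-432)) = 449116 - (5 - 218160) = 449116 - 1*(-218155) = 449116 + 218155 = 667271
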